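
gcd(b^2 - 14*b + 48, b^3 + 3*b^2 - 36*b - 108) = b - 6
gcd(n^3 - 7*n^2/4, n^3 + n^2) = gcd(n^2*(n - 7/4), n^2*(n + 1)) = n^2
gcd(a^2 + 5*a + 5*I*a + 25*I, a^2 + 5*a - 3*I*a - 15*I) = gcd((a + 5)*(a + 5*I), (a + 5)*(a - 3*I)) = a + 5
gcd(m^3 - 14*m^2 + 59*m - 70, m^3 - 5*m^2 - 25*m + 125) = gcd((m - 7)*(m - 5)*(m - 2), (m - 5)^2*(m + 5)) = m - 5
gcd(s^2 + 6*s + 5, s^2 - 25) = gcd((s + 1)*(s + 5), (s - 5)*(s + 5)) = s + 5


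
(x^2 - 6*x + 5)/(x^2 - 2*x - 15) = (x - 1)/(x + 3)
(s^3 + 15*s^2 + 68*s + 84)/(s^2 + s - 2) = (s^2 + 13*s + 42)/(s - 1)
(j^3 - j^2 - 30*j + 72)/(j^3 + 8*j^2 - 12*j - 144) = (j - 3)/(j + 6)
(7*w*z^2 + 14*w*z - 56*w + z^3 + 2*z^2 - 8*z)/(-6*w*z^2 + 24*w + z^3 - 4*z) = (7*w*z + 28*w + z^2 + 4*z)/(-6*w*z - 12*w + z^2 + 2*z)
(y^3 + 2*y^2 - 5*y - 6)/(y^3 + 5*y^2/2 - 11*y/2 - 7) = 2*(y + 3)/(2*y + 7)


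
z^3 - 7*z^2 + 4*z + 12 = (z - 6)*(z - 2)*(z + 1)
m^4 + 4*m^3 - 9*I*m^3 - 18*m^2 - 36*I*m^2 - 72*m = m*(m + 4)*(m - 6*I)*(m - 3*I)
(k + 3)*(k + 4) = k^2 + 7*k + 12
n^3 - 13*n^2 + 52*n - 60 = (n - 6)*(n - 5)*(n - 2)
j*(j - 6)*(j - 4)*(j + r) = j^4 + j^3*r - 10*j^3 - 10*j^2*r + 24*j^2 + 24*j*r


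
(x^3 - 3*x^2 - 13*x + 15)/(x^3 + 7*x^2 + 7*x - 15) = (x - 5)/(x + 5)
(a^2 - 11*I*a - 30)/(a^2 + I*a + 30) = (a - 6*I)/(a + 6*I)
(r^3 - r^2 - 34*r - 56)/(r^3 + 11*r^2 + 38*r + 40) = (r - 7)/(r + 5)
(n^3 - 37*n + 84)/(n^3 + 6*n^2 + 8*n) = (n^3 - 37*n + 84)/(n*(n^2 + 6*n + 8))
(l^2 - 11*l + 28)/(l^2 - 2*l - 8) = (l - 7)/(l + 2)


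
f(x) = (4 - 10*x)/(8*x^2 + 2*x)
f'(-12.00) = 0.01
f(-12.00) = 0.11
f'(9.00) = 0.01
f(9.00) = -0.13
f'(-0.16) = 323.11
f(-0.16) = -48.61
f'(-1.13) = 2.63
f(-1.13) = 1.92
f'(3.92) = 0.06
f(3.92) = -0.27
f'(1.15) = 0.15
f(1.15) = -0.58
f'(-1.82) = 0.71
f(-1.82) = 0.97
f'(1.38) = 0.17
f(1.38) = -0.54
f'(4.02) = 0.05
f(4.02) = -0.26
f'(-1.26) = 1.93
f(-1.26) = 1.63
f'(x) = (4 - 10*x)*(-16*x - 2)/(8*x^2 + 2*x)^2 - 10/(8*x^2 + 2*x)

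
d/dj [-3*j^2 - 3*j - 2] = -6*j - 3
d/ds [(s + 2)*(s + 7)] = 2*s + 9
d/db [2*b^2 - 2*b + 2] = 4*b - 2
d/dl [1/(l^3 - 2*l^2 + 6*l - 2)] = (-3*l^2 + 4*l - 6)/(l^3 - 2*l^2 + 6*l - 2)^2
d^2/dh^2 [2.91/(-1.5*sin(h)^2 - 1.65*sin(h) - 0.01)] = (26.19*sin(h)^4 + 21.60675*sin(h)^3 - 31.537125*sin(h)^2 - 43.261515*sin(h) - 15.75765)/(1.5*sin(h)^2 + 1.65*sin(h) + 0.01)^3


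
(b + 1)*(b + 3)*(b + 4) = b^3 + 8*b^2 + 19*b + 12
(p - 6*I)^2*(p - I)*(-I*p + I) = -I*p^4 - 13*p^3 + I*p^3 + 13*p^2 + 48*I*p^2 + 36*p - 48*I*p - 36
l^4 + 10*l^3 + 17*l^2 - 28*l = l*(l - 1)*(l + 4)*(l + 7)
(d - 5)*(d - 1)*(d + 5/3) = d^3 - 13*d^2/3 - 5*d + 25/3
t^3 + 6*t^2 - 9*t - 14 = (t - 2)*(t + 1)*(t + 7)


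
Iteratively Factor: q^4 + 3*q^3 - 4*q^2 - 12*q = (q + 3)*(q^3 - 4*q) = (q + 2)*(q + 3)*(q^2 - 2*q) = q*(q + 2)*(q + 3)*(q - 2)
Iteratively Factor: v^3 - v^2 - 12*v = (v)*(v^2 - v - 12) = v*(v + 3)*(v - 4)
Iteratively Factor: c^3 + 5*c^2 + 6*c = (c)*(c^2 + 5*c + 6) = c*(c + 3)*(c + 2)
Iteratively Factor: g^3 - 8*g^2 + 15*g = (g)*(g^2 - 8*g + 15) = g*(g - 3)*(g - 5)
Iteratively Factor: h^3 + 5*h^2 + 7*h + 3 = (h + 3)*(h^2 + 2*h + 1) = (h + 1)*(h + 3)*(h + 1)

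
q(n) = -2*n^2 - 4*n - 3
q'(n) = -4*n - 4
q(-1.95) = -2.80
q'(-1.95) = 3.80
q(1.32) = -11.76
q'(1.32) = -9.28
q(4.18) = -54.66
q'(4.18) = -20.72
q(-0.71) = -1.17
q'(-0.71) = -1.16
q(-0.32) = -1.92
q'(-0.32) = -2.72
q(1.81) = -16.79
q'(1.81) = -11.24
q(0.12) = -3.51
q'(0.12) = -4.48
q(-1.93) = -2.73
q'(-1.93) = 3.72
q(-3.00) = -9.00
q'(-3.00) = 8.00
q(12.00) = -339.00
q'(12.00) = -52.00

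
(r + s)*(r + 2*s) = r^2 + 3*r*s + 2*s^2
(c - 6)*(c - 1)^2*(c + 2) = c^4 - 6*c^3 - 3*c^2 + 20*c - 12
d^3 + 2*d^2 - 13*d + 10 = (d - 2)*(d - 1)*(d + 5)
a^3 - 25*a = a*(a - 5)*(a + 5)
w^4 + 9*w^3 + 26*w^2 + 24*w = w*(w + 2)*(w + 3)*(w + 4)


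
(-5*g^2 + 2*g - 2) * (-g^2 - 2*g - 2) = 5*g^4 + 8*g^3 + 8*g^2 + 4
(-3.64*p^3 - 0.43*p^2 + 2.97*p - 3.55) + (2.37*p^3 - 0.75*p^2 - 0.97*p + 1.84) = -1.27*p^3 - 1.18*p^2 + 2.0*p - 1.71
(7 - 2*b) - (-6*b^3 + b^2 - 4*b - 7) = 6*b^3 - b^2 + 2*b + 14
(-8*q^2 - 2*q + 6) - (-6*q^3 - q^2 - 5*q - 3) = 6*q^3 - 7*q^2 + 3*q + 9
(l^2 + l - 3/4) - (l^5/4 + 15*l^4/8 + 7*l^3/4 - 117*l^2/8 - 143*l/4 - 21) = -l^5/4 - 15*l^4/8 - 7*l^3/4 + 125*l^2/8 + 147*l/4 + 81/4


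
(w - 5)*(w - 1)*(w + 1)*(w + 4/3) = w^4 - 11*w^3/3 - 23*w^2/3 + 11*w/3 + 20/3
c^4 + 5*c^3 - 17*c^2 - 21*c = c*(c - 3)*(c + 1)*(c + 7)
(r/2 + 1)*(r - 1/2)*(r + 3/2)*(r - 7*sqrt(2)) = r^4/2 - 7*sqrt(2)*r^3/2 + 3*r^3/2 - 21*sqrt(2)*r^2/2 + 5*r^2/8 - 35*sqrt(2)*r/8 - 3*r/4 + 21*sqrt(2)/4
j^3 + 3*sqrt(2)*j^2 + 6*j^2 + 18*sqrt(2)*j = j*(j + 6)*(j + 3*sqrt(2))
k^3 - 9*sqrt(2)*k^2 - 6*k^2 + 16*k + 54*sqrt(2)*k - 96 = (k - 6)*(k - 8*sqrt(2))*(k - sqrt(2))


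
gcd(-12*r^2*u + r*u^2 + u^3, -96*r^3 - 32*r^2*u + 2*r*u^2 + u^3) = 4*r + u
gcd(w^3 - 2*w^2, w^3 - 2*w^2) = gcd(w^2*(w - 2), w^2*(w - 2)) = w^3 - 2*w^2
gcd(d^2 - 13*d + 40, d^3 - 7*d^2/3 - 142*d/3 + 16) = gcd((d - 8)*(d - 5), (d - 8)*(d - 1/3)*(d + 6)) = d - 8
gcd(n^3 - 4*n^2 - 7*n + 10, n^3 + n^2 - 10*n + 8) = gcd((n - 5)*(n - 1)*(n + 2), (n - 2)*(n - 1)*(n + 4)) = n - 1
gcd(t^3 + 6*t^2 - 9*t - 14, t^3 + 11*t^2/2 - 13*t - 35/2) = t^2 + 8*t + 7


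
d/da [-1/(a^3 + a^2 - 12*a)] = (3*a^2 + 2*a - 12)/(a^2*(a^2 + a - 12)^2)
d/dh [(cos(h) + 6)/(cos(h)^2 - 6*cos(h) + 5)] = (cos(h)^2 + 12*cos(h) - 41)*sin(h)/(cos(h)^2 - 6*cos(h) + 5)^2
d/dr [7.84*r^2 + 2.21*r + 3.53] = 15.68*r + 2.21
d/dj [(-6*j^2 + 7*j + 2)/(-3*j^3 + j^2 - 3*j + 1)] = (-18*j^4 + 42*j^3 + 29*j^2 - 16*j + 13)/(9*j^6 - 6*j^5 + 19*j^4 - 12*j^3 + 11*j^2 - 6*j + 1)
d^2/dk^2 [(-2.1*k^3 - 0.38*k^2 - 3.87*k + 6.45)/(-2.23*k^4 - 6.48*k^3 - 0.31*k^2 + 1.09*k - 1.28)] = (20.88618*k^9 + 11.3382119999999*k^8 + 255.178008*k^7 + 347.677604*k^6 - 1848.864774*k^5 - 3446.178612*k^4 - 350.659622*k^3 + 86.88117*k^2 + 345.500154*k + 1.836262)/(11.089567*k^12 + 96.673176*k^11 + 285.540573*k^10 + 282.714153*k^9 - 35.715699*k^8 - 28.982454*k^7 + 161.392948*k^6 + 19.542225*k^5 - 41.810523*k^4 + 27.960395*k^3 + 6.086016*k^2 - 5.357568*k + 2.097152)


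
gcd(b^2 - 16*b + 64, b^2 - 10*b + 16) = b - 8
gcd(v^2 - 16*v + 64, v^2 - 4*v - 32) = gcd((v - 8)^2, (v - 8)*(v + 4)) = v - 8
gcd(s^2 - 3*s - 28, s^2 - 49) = s - 7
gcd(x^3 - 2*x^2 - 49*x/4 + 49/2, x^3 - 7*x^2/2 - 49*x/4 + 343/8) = x^2 - 49/4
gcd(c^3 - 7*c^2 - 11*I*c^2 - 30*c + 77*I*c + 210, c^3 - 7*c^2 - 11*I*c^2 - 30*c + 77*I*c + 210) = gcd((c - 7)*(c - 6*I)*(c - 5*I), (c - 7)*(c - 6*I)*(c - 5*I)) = c^3 + c^2*(-7 - 11*I) + c*(-30 + 77*I) + 210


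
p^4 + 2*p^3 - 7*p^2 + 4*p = p*(p - 1)^2*(p + 4)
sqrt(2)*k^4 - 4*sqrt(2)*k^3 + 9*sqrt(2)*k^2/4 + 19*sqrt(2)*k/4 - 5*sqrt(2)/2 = (k - 5/2)*(k - 2)*(k - 1/2)*(sqrt(2)*k + sqrt(2))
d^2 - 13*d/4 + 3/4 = (d - 3)*(d - 1/4)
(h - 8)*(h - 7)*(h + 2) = h^3 - 13*h^2 + 26*h + 112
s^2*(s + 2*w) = s^3 + 2*s^2*w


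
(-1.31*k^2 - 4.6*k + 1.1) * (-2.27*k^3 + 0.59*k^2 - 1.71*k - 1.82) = 2.9737*k^5 + 9.6691*k^4 - 2.9709*k^3 + 10.8992*k^2 + 6.491*k - 2.002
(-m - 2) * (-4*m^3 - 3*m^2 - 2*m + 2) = 4*m^4 + 11*m^3 + 8*m^2 + 2*m - 4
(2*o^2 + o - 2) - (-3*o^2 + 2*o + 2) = 5*o^2 - o - 4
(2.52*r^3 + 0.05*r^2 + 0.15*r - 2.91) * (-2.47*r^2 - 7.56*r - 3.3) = -6.2244*r^5 - 19.1747*r^4 - 9.0645*r^3 + 5.8887*r^2 + 21.5046*r + 9.603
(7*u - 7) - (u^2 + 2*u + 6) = -u^2 + 5*u - 13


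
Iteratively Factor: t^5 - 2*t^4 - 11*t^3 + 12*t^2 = (t)*(t^4 - 2*t^3 - 11*t^2 + 12*t) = t*(t - 4)*(t^3 + 2*t^2 - 3*t) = t*(t - 4)*(t - 1)*(t^2 + 3*t) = t*(t - 4)*(t - 1)*(t + 3)*(t)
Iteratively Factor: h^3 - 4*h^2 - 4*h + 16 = (h - 2)*(h^2 - 2*h - 8) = (h - 4)*(h - 2)*(h + 2)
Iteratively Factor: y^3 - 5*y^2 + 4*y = (y)*(y^2 - 5*y + 4) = y*(y - 4)*(y - 1)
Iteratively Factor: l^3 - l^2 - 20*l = (l)*(l^2 - l - 20) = l*(l + 4)*(l - 5)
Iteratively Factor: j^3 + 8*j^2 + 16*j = (j + 4)*(j^2 + 4*j) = (j + 4)^2*(j)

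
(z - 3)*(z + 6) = z^2 + 3*z - 18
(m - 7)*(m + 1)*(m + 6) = m^3 - 43*m - 42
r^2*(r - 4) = r^3 - 4*r^2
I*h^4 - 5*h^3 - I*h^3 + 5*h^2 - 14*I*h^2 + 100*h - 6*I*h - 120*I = (h - 5)*(h + 4)*(h + 6*I)*(I*h + 1)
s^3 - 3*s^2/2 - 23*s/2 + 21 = (s - 3)*(s - 2)*(s + 7/2)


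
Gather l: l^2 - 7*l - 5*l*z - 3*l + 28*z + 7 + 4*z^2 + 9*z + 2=l^2 + l*(-5*z - 10) + 4*z^2 + 37*z + 9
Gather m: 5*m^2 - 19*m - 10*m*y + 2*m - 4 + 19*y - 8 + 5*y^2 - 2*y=5*m^2 + m*(-10*y - 17) + 5*y^2 + 17*y - 12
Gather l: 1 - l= 1 - l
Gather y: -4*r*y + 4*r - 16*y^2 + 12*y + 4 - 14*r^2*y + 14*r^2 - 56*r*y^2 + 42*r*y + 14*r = 14*r^2 + 18*r + y^2*(-56*r - 16) + y*(-14*r^2 + 38*r + 12) + 4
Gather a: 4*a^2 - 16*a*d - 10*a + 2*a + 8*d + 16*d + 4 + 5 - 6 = 4*a^2 + a*(-16*d - 8) + 24*d + 3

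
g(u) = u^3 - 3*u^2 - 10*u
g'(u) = 3*u^2 - 6*u - 10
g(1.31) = -16.00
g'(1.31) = -12.71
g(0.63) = -7.24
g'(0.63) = -12.59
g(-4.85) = -136.15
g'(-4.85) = 89.67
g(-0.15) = 1.43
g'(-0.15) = -9.03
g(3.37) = -29.50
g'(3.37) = 3.85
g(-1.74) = 3.05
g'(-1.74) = 9.52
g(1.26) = -15.36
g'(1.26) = -12.80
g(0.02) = -0.20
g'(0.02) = -10.12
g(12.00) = 1176.00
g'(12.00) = 350.00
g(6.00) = 48.00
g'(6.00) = 62.00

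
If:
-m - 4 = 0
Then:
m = -4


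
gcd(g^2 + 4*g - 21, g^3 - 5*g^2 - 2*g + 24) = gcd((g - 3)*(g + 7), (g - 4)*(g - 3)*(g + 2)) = g - 3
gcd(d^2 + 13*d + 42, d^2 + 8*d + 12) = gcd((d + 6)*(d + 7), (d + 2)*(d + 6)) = d + 6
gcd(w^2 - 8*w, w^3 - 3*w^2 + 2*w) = w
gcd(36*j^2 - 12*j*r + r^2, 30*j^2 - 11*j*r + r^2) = -6*j + r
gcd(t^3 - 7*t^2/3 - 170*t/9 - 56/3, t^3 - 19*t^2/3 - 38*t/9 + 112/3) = t^2 - 11*t/3 - 14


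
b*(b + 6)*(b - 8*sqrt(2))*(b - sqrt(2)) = b^4 - 9*sqrt(2)*b^3 + 6*b^3 - 54*sqrt(2)*b^2 + 16*b^2 + 96*b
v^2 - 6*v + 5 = (v - 5)*(v - 1)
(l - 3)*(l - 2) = l^2 - 5*l + 6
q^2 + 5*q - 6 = (q - 1)*(q + 6)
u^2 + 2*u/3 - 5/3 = (u - 1)*(u + 5/3)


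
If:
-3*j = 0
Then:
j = 0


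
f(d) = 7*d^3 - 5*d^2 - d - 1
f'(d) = 21*d^2 - 10*d - 1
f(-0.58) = -3.47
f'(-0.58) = 11.86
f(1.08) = 0.91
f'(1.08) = 12.69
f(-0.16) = -1.00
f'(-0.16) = 1.14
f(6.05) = 1360.05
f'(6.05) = 707.15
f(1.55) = 11.50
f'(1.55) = 33.95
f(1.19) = 2.53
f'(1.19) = 16.84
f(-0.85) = -8.06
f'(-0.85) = 22.67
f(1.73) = 18.55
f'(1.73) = 44.55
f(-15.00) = -24736.00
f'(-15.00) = 4874.00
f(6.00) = 1325.00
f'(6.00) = 695.00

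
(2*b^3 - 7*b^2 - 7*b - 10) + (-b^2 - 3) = 2*b^3 - 8*b^2 - 7*b - 13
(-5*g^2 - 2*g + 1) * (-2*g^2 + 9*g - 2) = 10*g^4 - 41*g^3 - 10*g^2 + 13*g - 2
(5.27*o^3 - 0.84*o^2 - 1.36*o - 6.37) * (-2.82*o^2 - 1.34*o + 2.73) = -14.8614*o^5 - 4.693*o^4 + 19.3479*o^3 + 17.4926*o^2 + 4.823*o - 17.3901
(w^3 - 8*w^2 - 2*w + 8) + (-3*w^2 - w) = w^3 - 11*w^2 - 3*w + 8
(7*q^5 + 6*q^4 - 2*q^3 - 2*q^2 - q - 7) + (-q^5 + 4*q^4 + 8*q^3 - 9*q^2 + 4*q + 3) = 6*q^5 + 10*q^4 + 6*q^3 - 11*q^2 + 3*q - 4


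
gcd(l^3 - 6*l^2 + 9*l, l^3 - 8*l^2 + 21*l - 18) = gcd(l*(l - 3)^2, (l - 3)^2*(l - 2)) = l^2 - 6*l + 9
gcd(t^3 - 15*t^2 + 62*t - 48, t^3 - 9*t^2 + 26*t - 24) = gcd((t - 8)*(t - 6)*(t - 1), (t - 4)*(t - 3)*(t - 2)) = 1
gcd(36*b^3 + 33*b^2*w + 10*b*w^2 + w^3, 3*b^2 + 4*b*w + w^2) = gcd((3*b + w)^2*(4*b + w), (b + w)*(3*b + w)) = 3*b + w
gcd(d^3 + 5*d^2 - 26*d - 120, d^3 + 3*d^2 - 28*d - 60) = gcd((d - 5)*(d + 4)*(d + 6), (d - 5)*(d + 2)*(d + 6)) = d^2 + d - 30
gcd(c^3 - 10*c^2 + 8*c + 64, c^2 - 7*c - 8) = c - 8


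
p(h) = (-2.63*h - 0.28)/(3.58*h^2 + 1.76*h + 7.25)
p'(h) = (-7.16*h - 1.76)*(-2.63*h - 0.28)/(3.58*h^2 + 1.76*h + 7.25)^2 - 2.63/(3.58*h^2 + 1.76*h + 7.25) = (9.4154*h^2 + 2.0048*h - 18.5747)/(12.8164*h^4 + 12.6016*h^3 + 55.0076*h^2 + 25.52*h + 52.5625)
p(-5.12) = 0.14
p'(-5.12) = 0.03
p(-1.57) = 0.29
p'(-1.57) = 0.01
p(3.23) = -0.17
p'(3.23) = 0.03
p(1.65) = -0.23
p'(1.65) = 0.03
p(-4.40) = 0.16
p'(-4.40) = 0.03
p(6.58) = -0.10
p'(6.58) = 0.01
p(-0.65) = 0.19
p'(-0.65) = -0.27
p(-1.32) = 0.29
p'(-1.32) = -0.04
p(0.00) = -0.04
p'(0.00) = -0.35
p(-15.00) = 0.05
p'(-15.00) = 0.00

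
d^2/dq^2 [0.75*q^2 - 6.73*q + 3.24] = 1.50000000000000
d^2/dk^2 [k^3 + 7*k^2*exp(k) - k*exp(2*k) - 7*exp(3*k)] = 7*k^2*exp(k) - 4*k*exp(2*k) + 28*k*exp(k) + 6*k - 63*exp(3*k) - 4*exp(2*k) + 14*exp(k)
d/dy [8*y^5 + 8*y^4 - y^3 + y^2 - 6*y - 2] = 40*y^4 + 32*y^3 - 3*y^2 + 2*y - 6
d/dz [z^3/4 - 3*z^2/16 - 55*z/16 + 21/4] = 3*z^2/4 - 3*z/8 - 55/16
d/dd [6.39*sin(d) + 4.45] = 6.39*cos(d)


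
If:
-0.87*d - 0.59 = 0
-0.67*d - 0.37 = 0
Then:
No Solution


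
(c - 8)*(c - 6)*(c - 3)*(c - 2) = c^4 - 19*c^3 + 124*c^2 - 324*c + 288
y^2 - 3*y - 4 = (y - 4)*(y + 1)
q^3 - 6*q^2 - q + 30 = (q - 5)*(q - 3)*(q + 2)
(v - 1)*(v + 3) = v^2 + 2*v - 3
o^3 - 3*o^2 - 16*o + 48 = (o - 4)*(o - 3)*(o + 4)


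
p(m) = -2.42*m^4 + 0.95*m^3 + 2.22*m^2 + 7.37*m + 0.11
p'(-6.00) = 2174.21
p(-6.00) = -3305.71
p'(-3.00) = 281.06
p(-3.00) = -223.69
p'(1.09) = 3.06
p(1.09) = 8.60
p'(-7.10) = 3584.09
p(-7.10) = -6429.95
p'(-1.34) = 29.83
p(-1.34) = -15.87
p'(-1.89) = 74.51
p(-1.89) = -43.18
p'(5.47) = -1467.37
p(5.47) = -1904.20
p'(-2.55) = 175.09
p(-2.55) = -122.32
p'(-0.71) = 9.12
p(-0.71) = -4.96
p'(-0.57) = 7.56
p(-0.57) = -3.80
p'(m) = -9.68*m^3 + 2.85*m^2 + 4.44*m + 7.37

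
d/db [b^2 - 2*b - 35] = 2*b - 2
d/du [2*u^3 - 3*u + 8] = 6*u^2 - 3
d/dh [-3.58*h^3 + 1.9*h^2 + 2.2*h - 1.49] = -10.74*h^2 + 3.8*h + 2.2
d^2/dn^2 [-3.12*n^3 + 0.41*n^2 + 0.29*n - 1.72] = 0.82 - 18.72*n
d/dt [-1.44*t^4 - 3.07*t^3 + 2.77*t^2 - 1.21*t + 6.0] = -5.76*t^3 - 9.21*t^2 + 5.54*t - 1.21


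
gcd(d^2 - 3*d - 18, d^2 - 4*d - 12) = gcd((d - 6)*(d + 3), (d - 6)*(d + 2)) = d - 6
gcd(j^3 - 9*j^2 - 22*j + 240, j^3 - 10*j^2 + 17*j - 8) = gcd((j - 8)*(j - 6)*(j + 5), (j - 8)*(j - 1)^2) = j - 8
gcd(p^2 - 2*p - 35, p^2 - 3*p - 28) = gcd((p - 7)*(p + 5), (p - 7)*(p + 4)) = p - 7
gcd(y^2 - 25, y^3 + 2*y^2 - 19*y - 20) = y + 5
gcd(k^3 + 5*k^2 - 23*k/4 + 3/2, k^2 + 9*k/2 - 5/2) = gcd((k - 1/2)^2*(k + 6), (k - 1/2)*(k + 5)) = k - 1/2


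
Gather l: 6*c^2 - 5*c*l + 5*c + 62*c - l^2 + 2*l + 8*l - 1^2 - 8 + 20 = 6*c^2 + 67*c - l^2 + l*(10 - 5*c) + 11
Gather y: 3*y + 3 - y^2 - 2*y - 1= -y^2 + y + 2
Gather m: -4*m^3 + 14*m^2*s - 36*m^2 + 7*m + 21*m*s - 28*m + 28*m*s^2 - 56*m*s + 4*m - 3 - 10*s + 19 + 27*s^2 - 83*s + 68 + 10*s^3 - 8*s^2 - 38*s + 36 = -4*m^3 + m^2*(14*s - 36) + m*(28*s^2 - 35*s - 17) + 10*s^3 + 19*s^2 - 131*s + 120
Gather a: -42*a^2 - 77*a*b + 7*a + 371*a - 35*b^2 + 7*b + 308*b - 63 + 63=-42*a^2 + a*(378 - 77*b) - 35*b^2 + 315*b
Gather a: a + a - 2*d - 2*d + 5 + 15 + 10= 2*a - 4*d + 30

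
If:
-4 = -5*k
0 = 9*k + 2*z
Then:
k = 4/5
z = -18/5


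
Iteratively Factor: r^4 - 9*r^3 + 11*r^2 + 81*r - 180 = (r + 3)*(r^3 - 12*r^2 + 47*r - 60) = (r - 4)*(r + 3)*(r^2 - 8*r + 15) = (r - 4)*(r - 3)*(r + 3)*(r - 5)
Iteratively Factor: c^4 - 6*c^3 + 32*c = (c - 4)*(c^3 - 2*c^2 - 8*c) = (c - 4)*(c + 2)*(c^2 - 4*c) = c*(c - 4)*(c + 2)*(c - 4)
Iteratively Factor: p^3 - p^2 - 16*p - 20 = (p + 2)*(p^2 - 3*p - 10) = (p - 5)*(p + 2)*(p + 2)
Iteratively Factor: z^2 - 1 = (z + 1)*(z - 1)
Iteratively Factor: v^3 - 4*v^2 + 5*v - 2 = (v - 1)*(v^2 - 3*v + 2) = (v - 2)*(v - 1)*(v - 1)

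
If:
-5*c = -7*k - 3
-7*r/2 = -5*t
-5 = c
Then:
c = -5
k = -4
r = 10*t/7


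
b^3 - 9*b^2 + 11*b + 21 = (b - 7)*(b - 3)*(b + 1)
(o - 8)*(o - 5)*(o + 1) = o^3 - 12*o^2 + 27*o + 40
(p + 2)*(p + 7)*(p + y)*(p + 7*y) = p^4 + 8*p^3*y + 9*p^3 + 7*p^2*y^2 + 72*p^2*y + 14*p^2 + 63*p*y^2 + 112*p*y + 98*y^2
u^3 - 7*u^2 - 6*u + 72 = (u - 6)*(u - 4)*(u + 3)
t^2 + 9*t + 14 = (t + 2)*(t + 7)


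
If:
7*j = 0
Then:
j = 0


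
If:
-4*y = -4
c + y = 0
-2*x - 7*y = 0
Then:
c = -1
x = -7/2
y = 1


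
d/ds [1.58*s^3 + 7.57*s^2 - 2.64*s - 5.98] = 4.74*s^2 + 15.14*s - 2.64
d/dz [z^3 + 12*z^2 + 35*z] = 3*z^2 + 24*z + 35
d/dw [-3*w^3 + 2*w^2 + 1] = w*(4 - 9*w)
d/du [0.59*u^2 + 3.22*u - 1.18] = 1.18*u + 3.22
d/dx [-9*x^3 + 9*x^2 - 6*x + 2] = -27*x^2 + 18*x - 6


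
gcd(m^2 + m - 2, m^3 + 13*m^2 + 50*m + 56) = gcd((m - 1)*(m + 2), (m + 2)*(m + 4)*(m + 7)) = m + 2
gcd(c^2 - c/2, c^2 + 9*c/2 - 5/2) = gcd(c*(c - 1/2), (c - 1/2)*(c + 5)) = c - 1/2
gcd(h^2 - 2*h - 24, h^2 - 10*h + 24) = h - 6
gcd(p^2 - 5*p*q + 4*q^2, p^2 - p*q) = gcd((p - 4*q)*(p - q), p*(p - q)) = p - q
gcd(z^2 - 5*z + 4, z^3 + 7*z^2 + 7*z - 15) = z - 1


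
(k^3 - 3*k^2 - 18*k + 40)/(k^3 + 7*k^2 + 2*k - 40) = (k - 5)/(k + 5)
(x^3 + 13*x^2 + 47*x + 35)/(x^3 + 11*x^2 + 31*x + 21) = (x + 5)/(x + 3)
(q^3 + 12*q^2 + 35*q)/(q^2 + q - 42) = q*(q + 5)/(q - 6)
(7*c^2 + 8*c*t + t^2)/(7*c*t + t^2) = (c + t)/t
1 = 1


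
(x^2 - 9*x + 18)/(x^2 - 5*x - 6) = (x - 3)/(x + 1)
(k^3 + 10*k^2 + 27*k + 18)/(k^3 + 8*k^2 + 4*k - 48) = (k^2 + 4*k + 3)/(k^2 + 2*k - 8)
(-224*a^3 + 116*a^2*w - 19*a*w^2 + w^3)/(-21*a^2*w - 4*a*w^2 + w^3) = (32*a^2 - 12*a*w + w^2)/(w*(3*a + w))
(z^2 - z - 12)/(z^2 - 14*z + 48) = (z^2 - z - 12)/(z^2 - 14*z + 48)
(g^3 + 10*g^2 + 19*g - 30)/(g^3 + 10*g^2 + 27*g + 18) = (g^2 + 4*g - 5)/(g^2 + 4*g + 3)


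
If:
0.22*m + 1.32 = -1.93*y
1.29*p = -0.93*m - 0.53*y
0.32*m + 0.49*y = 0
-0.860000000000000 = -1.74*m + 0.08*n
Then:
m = 1.27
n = 16.84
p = -0.57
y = -0.83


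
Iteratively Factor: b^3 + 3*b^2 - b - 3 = (b + 1)*(b^2 + 2*b - 3) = (b + 1)*(b + 3)*(b - 1)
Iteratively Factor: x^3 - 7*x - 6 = (x + 1)*(x^2 - x - 6) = (x + 1)*(x + 2)*(x - 3)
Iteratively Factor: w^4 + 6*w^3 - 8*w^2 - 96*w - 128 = (w - 4)*(w^3 + 10*w^2 + 32*w + 32) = (w - 4)*(w + 4)*(w^2 + 6*w + 8) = (w - 4)*(w + 4)^2*(w + 2)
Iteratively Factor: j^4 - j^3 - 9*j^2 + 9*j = (j - 1)*(j^3 - 9*j) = (j - 1)*(j + 3)*(j^2 - 3*j) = j*(j - 1)*(j + 3)*(j - 3)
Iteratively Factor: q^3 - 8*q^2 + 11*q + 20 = (q - 5)*(q^2 - 3*q - 4) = (q - 5)*(q + 1)*(q - 4)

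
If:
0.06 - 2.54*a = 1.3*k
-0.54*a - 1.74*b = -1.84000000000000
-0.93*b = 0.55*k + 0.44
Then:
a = 1.06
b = 0.73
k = -2.03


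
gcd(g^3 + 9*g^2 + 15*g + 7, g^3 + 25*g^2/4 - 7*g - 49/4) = g^2 + 8*g + 7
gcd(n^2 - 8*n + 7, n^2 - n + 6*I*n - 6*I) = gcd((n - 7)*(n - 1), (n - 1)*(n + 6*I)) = n - 1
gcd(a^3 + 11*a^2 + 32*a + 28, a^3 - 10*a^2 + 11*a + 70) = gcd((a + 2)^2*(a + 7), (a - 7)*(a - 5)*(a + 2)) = a + 2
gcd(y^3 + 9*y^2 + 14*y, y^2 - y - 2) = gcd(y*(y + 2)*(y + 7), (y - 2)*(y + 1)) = 1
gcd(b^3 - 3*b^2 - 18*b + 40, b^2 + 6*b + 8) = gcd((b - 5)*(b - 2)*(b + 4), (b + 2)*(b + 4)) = b + 4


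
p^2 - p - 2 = (p - 2)*(p + 1)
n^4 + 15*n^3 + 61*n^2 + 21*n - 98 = (n - 1)*(n + 2)*(n + 7)^2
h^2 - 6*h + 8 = (h - 4)*(h - 2)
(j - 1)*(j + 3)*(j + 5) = j^3 + 7*j^2 + 7*j - 15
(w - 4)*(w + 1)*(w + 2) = w^3 - w^2 - 10*w - 8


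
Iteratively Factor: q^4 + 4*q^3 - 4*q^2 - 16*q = (q - 2)*(q^3 + 6*q^2 + 8*q) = q*(q - 2)*(q^2 + 6*q + 8) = q*(q - 2)*(q + 2)*(q + 4)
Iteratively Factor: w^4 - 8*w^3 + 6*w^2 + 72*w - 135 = (w - 3)*(w^3 - 5*w^2 - 9*w + 45) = (w - 3)^2*(w^2 - 2*w - 15) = (w - 3)^2*(w + 3)*(w - 5)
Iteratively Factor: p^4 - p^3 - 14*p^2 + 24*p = (p + 4)*(p^3 - 5*p^2 + 6*p) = (p - 2)*(p + 4)*(p^2 - 3*p) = p*(p - 2)*(p + 4)*(p - 3)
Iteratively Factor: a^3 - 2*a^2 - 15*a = (a + 3)*(a^2 - 5*a) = (a - 5)*(a + 3)*(a)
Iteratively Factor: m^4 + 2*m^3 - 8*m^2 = (m)*(m^3 + 2*m^2 - 8*m) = m*(m - 2)*(m^2 + 4*m) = m*(m - 2)*(m + 4)*(m)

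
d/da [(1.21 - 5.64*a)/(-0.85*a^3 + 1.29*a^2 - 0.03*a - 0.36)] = (-9.588*a^3 + 10.3611*a^2 - 3.1218*a + 2.0667)/(0.7225*a^6 - 2.193*a^5 + 1.7151*a^4 + 0.5346*a^3 - 0.9279*a^2 + 0.0216*a + 0.1296)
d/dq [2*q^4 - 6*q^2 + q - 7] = 8*q^3 - 12*q + 1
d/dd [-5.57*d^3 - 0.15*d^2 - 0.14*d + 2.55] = -16.71*d^2 - 0.3*d - 0.14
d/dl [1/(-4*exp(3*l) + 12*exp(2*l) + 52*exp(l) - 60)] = (3*exp(2*l) - 6*exp(l) - 13)*exp(l)/(4*(exp(3*l) - 3*exp(2*l) - 13*exp(l) + 15)^2)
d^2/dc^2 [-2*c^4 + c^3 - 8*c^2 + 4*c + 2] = -24*c^2 + 6*c - 16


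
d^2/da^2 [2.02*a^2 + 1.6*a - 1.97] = 4.04000000000000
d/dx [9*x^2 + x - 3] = 18*x + 1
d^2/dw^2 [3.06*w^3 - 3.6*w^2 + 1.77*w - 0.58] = 18.36*w - 7.2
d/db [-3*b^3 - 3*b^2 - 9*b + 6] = -9*b^2 - 6*b - 9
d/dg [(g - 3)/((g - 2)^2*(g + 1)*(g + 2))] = (-3*g^3 + 8*g^2 + 13*g - 10)/(g^7 - 11*g^5 - 2*g^4 + 40*g^3 + 16*g^2 - 48*g - 32)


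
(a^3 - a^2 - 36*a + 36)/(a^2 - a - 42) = (a^2 - 7*a + 6)/(a - 7)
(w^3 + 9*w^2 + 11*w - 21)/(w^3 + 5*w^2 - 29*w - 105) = (w - 1)/(w - 5)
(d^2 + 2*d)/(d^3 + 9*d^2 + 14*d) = 1/(d + 7)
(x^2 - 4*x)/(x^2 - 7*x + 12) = x/(x - 3)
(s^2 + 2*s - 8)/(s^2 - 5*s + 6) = (s + 4)/(s - 3)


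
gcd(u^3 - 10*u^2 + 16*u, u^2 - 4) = u - 2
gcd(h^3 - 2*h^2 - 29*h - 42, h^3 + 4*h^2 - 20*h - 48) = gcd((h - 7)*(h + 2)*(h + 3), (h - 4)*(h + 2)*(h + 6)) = h + 2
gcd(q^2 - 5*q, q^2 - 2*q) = q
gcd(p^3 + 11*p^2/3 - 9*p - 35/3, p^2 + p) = p + 1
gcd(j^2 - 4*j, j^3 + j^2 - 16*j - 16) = j - 4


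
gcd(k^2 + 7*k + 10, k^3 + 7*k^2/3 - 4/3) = k + 2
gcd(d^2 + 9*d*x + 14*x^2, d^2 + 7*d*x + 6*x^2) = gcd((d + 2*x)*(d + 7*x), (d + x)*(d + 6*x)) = 1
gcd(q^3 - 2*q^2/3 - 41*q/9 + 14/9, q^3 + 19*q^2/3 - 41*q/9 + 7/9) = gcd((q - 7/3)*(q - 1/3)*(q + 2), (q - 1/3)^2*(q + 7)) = q - 1/3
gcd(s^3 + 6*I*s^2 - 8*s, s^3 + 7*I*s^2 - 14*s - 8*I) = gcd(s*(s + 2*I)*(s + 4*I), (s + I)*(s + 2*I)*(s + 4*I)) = s^2 + 6*I*s - 8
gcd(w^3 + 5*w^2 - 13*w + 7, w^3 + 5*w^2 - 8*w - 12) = 1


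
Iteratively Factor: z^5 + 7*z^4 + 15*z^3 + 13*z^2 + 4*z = (z + 1)*(z^4 + 6*z^3 + 9*z^2 + 4*z) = (z + 1)*(z + 4)*(z^3 + 2*z^2 + z) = z*(z + 1)*(z + 4)*(z^2 + 2*z + 1) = z*(z + 1)^2*(z + 4)*(z + 1)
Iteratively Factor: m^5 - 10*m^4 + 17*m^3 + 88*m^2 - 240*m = (m + 3)*(m^4 - 13*m^3 + 56*m^2 - 80*m) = (m - 5)*(m + 3)*(m^3 - 8*m^2 + 16*m) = (m - 5)*(m - 4)*(m + 3)*(m^2 - 4*m) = m*(m - 5)*(m - 4)*(m + 3)*(m - 4)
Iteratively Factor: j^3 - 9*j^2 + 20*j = (j - 5)*(j^2 - 4*j) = (j - 5)*(j - 4)*(j)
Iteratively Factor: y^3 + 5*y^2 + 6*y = (y + 2)*(y^2 + 3*y) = (y + 2)*(y + 3)*(y)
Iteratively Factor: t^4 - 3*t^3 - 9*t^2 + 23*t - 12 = (t - 4)*(t^3 + t^2 - 5*t + 3) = (t - 4)*(t - 1)*(t^2 + 2*t - 3) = (t - 4)*(t - 1)^2*(t + 3)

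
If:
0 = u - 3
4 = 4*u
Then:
No Solution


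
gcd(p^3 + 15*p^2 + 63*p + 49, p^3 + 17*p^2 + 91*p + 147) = p^2 + 14*p + 49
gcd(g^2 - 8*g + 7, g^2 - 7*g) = g - 7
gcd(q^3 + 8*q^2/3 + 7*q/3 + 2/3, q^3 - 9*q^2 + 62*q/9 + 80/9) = q + 2/3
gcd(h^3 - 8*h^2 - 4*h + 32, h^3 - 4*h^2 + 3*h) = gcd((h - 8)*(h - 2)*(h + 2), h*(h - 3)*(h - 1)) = 1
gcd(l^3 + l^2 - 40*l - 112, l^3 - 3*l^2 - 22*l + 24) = l + 4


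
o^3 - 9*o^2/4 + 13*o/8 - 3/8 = (o - 1)*(o - 3/4)*(o - 1/2)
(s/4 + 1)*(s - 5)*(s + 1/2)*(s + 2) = s^4/4 + 3*s^3/8 - 43*s^2/8 - 51*s/4 - 5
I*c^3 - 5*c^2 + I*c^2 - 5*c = c*(c + 5*I)*(I*c + I)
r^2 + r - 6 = (r - 2)*(r + 3)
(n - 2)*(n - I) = n^2 - 2*n - I*n + 2*I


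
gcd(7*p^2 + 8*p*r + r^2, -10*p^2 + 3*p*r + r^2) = 1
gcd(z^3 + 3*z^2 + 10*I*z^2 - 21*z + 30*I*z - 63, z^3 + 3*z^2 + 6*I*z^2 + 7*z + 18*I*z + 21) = z^2 + z*(3 + 7*I) + 21*I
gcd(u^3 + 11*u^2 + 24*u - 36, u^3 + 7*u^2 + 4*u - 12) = u^2 + 5*u - 6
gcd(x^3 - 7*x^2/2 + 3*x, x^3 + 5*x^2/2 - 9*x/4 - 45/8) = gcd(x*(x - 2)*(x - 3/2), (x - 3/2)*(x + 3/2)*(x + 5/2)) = x - 3/2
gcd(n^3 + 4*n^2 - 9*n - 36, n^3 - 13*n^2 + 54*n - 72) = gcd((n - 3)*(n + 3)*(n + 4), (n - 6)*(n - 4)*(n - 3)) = n - 3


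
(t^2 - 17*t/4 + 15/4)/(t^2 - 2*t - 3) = (t - 5/4)/(t + 1)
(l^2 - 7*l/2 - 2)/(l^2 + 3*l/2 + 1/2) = (l - 4)/(l + 1)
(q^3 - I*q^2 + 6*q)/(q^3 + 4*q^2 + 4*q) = (q^2 - I*q + 6)/(q^2 + 4*q + 4)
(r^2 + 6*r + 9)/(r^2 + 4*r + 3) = (r + 3)/(r + 1)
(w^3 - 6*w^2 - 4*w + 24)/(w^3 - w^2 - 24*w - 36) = (w - 2)/(w + 3)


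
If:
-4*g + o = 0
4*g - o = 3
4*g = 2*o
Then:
No Solution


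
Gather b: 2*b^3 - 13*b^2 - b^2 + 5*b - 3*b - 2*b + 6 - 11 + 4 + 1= 2*b^3 - 14*b^2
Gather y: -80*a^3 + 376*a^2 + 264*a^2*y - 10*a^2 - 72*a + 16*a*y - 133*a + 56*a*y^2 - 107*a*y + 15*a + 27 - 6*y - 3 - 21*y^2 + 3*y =-80*a^3 + 366*a^2 - 190*a + y^2*(56*a - 21) + y*(264*a^2 - 91*a - 3) + 24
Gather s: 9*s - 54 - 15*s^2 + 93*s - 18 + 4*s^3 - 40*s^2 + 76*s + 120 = 4*s^3 - 55*s^2 + 178*s + 48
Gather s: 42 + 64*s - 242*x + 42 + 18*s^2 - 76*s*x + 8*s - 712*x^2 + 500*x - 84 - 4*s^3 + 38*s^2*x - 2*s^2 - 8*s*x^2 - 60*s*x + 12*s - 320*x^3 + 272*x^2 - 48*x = -4*s^3 + s^2*(38*x + 16) + s*(-8*x^2 - 136*x + 84) - 320*x^3 - 440*x^2 + 210*x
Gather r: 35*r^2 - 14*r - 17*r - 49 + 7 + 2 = 35*r^2 - 31*r - 40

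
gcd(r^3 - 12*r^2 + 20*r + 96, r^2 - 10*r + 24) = r - 6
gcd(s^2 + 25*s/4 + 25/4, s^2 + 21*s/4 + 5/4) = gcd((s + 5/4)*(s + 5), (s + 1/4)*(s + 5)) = s + 5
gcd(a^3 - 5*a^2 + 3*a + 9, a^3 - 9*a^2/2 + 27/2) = a^2 - 6*a + 9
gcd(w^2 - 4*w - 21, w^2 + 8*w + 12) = 1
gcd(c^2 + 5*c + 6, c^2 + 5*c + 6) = c^2 + 5*c + 6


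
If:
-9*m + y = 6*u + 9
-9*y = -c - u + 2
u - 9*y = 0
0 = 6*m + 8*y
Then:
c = 2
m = 12/41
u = -81/41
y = -9/41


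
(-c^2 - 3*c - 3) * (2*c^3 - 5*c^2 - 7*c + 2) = -2*c^5 - c^4 + 16*c^3 + 34*c^2 + 15*c - 6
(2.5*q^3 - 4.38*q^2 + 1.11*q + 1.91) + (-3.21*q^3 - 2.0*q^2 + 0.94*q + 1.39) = -0.71*q^3 - 6.38*q^2 + 2.05*q + 3.3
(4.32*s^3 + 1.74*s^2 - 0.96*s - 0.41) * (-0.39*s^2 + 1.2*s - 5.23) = -1.6848*s^5 + 4.5054*s^4 - 20.1312*s^3 - 10.0923*s^2 + 4.5288*s + 2.1443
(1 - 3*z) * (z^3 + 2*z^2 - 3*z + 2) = -3*z^4 - 5*z^3 + 11*z^2 - 9*z + 2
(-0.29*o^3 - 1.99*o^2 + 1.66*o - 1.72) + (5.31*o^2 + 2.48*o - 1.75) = -0.29*o^3 + 3.32*o^2 + 4.14*o - 3.47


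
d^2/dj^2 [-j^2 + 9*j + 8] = -2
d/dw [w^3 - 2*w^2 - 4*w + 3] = 3*w^2 - 4*w - 4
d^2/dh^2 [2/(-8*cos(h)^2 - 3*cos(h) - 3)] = 2*(256*sin(h)^4 - 41*sin(h)^2 - 99*cos(h) + 18*cos(3*h) - 185)/(-8*sin(h)^2 + 3*cos(h) + 11)^3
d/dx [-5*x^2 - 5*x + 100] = -10*x - 5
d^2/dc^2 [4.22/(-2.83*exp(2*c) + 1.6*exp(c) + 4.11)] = (4.22*(5.66*exp(c) - 1.6)*(11.32*exp(c) - 3.2)*exp(c) + (47.7704*exp(c) - 6.752)*(-2.83*exp(2*c) + 1.6*exp(c) + 4.11))*exp(c)/(-2.83*exp(2*c) + 1.6*exp(c) + 4.11)^3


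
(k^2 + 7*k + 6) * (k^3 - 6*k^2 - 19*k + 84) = k^5 + k^4 - 55*k^3 - 85*k^2 + 474*k + 504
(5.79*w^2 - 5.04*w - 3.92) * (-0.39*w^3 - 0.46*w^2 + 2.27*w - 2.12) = -2.2581*w^5 - 0.6978*w^4 + 16.9905*w^3 - 21.9124*w^2 + 1.7864*w + 8.3104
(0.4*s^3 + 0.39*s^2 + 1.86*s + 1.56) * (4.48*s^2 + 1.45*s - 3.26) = 1.792*s^5 + 2.3272*s^4 + 7.5943*s^3 + 8.4144*s^2 - 3.8016*s - 5.0856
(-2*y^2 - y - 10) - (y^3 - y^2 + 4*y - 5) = -y^3 - y^2 - 5*y - 5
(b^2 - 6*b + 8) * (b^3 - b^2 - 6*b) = b^5 - 7*b^4 + 8*b^3 + 28*b^2 - 48*b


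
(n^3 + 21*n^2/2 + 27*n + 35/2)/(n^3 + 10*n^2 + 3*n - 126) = (2*n^2 + 7*n + 5)/(2*(n^2 + 3*n - 18))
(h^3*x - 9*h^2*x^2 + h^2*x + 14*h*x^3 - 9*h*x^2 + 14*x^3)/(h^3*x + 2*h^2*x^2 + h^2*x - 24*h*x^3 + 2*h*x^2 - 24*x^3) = (-h^2 + 9*h*x - 14*x^2)/(-h^2 - 2*h*x + 24*x^2)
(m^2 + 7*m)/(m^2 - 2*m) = (m + 7)/(m - 2)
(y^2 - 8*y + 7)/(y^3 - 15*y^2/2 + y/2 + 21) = 2*(y - 1)/(2*y^2 - y - 6)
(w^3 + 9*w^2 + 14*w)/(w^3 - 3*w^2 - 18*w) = (w^2 + 9*w + 14)/(w^2 - 3*w - 18)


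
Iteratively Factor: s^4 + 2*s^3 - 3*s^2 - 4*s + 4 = (s - 1)*(s^3 + 3*s^2 - 4) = (s - 1)^2*(s^2 + 4*s + 4) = (s - 1)^2*(s + 2)*(s + 2)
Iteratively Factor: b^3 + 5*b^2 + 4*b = (b + 4)*(b^2 + b) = b*(b + 4)*(b + 1)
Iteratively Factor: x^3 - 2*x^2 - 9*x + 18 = (x - 3)*(x^2 + x - 6) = (x - 3)*(x - 2)*(x + 3)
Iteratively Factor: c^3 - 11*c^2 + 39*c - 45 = (c - 5)*(c^2 - 6*c + 9) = (c - 5)*(c - 3)*(c - 3)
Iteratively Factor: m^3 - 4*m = (m)*(m^2 - 4) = m*(m + 2)*(m - 2)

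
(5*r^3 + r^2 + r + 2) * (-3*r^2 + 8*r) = -15*r^5 + 37*r^4 + 5*r^3 + 2*r^2 + 16*r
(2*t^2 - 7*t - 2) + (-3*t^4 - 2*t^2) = -3*t^4 - 7*t - 2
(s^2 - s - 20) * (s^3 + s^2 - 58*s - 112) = s^5 - 79*s^3 - 74*s^2 + 1272*s + 2240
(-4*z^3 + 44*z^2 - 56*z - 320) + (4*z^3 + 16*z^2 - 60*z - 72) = 60*z^2 - 116*z - 392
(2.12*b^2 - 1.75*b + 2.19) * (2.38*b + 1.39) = 5.0456*b^3 - 1.2182*b^2 + 2.7797*b + 3.0441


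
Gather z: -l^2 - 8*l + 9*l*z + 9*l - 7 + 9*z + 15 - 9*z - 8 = -l^2 + 9*l*z + l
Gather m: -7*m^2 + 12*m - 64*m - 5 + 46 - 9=-7*m^2 - 52*m + 32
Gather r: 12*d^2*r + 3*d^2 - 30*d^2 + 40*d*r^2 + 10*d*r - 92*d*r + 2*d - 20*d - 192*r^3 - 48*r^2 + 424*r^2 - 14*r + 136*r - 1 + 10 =-27*d^2 - 18*d - 192*r^3 + r^2*(40*d + 376) + r*(12*d^2 - 82*d + 122) + 9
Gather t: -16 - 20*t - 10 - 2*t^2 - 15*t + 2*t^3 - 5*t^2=2*t^3 - 7*t^2 - 35*t - 26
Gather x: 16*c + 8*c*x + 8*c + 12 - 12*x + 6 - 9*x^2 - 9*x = 24*c - 9*x^2 + x*(8*c - 21) + 18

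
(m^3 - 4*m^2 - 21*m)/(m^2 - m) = (m^2 - 4*m - 21)/(m - 1)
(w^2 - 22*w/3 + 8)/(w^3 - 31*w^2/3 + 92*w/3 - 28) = (3*w - 4)/(3*w^2 - 13*w + 14)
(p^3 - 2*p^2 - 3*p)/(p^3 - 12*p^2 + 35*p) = (p^2 - 2*p - 3)/(p^2 - 12*p + 35)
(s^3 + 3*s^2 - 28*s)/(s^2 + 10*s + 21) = s*(s - 4)/(s + 3)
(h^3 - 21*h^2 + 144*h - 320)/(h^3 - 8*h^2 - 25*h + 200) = (h - 8)/(h + 5)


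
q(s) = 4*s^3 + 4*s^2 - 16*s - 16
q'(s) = 12*s^2 + 8*s - 16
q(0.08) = -17.25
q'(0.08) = -15.28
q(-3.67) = -101.13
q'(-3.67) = 116.27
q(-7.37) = -1282.07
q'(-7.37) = 576.84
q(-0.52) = -7.16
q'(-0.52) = -16.92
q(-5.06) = -350.84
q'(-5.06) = 250.76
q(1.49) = -17.73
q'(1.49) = 22.56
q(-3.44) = -76.46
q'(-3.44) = 98.48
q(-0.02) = -15.68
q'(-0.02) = -16.16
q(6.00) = 896.00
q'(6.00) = 464.00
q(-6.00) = -640.00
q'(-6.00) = 368.00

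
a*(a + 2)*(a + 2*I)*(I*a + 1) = I*a^4 - a^3 + 2*I*a^3 - 2*a^2 + 2*I*a^2 + 4*I*a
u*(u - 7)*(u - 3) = u^3 - 10*u^2 + 21*u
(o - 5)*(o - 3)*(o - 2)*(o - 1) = o^4 - 11*o^3 + 41*o^2 - 61*o + 30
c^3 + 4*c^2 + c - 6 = (c - 1)*(c + 2)*(c + 3)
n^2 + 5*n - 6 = (n - 1)*(n + 6)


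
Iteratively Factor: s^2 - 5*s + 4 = (s - 4)*(s - 1)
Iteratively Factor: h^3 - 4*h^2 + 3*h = (h)*(h^2 - 4*h + 3) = h*(h - 3)*(h - 1)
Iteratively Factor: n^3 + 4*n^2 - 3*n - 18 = (n + 3)*(n^2 + n - 6) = (n + 3)^2*(n - 2)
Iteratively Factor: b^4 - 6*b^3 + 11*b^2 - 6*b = (b - 3)*(b^3 - 3*b^2 + 2*b) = b*(b - 3)*(b^2 - 3*b + 2) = b*(b - 3)*(b - 2)*(b - 1)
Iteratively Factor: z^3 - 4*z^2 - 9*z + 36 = (z - 4)*(z^2 - 9) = (z - 4)*(z + 3)*(z - 3)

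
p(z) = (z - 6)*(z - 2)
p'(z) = 2*z - 8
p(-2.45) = 37.60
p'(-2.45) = -12.90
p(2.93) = -2.86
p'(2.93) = -2.14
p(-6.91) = 115.03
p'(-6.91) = -21.82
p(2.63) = -2.12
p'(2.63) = -2.74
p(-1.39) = 25.05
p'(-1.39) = -10.78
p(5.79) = -0.80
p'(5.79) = 3.58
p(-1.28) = 23.88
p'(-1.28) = -10.56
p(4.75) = -3.44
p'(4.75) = 1.50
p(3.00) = -3.00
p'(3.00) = -2.00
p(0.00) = 12.00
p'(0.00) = -8.00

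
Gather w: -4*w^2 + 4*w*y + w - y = -4*w^2 + w*(4*y + 1) - y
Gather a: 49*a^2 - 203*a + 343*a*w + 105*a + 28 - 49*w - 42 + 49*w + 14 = 49*a^2 + a*(343*w - 98)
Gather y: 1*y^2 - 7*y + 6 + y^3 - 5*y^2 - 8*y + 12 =y^3 - 4*y^2 - 15*y + 18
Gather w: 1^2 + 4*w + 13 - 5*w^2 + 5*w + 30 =-5*w^2 + 9*w + 44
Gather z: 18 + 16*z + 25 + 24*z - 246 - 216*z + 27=-176*z - 176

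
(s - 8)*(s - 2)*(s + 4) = s^3 - 6*s^2 - 24*s + 64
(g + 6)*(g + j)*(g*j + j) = g^3*j + g^2*j^2 + 7*g^2*j + 7*g*j^2 + 6*g*j + 6*j^2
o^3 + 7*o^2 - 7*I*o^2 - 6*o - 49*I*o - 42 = (o + 7)*(o - 6*I)*(o - I)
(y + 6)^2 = y^2 + 12*y + 36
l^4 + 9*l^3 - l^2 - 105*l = l*(l - 3)*(l + 5)*(l + 7)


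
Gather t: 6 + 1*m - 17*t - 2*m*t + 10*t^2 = m + 10*t^2 + t*(-2*m - 17) + 6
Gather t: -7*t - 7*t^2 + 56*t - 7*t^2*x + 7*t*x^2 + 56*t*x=t^2*(-7*x - 7) + t*(7*x^2 + 56*x + 49)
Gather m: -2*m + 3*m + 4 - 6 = m - 2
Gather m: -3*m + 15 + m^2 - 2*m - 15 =m^2 - 5*m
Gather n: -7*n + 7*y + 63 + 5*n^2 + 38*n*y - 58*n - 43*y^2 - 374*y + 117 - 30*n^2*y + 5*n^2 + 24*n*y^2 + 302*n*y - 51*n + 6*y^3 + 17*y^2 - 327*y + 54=n^2*(10 - 30*y) + n*(24*y^2 + 340*y - 116) + 6*y^3 - 26*y^2 - 694*y + 234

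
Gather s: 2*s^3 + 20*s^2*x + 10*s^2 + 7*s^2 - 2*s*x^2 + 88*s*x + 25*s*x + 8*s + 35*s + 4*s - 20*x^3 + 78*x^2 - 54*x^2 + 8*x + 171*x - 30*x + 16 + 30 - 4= 2*s^3 + s^2*(20*x + 17) + s*(-2*x^2 + 113*x + 47) - 20*x^3 + 24*x^2 + 149*x + 42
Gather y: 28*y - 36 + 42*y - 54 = 70*y - 90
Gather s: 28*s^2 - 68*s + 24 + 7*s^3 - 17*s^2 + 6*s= 7*s^3 + 11*s^2 - 62*s + 24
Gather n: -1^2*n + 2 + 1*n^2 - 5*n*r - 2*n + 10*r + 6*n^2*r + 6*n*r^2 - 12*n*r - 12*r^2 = n^2*(6*r + 1) + n*(6*r^2 - 17*r - 3) - 12*r^2 + 10*r + 2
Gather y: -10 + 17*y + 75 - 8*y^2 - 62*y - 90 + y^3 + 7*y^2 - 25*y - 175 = y^3 - y^2 - 70*y - 200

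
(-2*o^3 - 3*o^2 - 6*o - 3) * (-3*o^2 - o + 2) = 6*o^5 + 11*o^4 + 17*o^3 + 9*o^2 - 9*o - 6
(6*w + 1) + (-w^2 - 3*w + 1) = -w^2 + 3*w + 2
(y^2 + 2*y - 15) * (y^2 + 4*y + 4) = y^4 + 6*y^3 - 3*y^2 - 52*y - 60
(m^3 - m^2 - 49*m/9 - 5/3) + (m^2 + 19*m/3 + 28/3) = m^3 + 8*m/9 + 23/3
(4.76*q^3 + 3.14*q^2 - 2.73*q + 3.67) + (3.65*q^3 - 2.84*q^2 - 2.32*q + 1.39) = 8.41*q^3 + 0.3*q^2 - 5.05*q + 5.06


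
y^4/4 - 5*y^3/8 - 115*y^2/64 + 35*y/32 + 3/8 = (y/4 + 1/2)*(y - 4)*(y - 3/4)*(y + 1/4)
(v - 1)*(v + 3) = v^2 + 2*v - 3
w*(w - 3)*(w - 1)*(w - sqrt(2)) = w^4 - 4*w^3 - sqrt(2)*w^3 + 3*w^2 + 4*sqrt(2)*w^2 - 3*sqrt(2)*w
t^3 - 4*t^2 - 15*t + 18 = (t - 6)*(t - 1)*(t + 3)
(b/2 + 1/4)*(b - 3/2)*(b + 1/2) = b^3/2 - b^2/4 - 5*b/8 - 3/16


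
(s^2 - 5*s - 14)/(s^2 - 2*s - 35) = (s + 2)/(s + 5)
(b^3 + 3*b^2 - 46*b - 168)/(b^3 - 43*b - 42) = (b + 4)/(b + 1)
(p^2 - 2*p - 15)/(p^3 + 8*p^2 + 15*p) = (p - 5)/(p*(p + 5))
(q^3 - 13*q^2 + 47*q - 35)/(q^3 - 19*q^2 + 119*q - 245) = (q - 1)/(q - 7)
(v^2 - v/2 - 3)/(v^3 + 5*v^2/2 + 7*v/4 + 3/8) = 4*(v - 2)/(4*v^2 + 4*v + 1)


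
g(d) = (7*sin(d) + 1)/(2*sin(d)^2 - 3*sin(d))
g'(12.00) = 0.20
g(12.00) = -1.26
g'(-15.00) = 0.03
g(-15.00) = -1.27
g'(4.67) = 0.01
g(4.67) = -1.20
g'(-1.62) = 0.01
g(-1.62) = -1.20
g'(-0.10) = 31.79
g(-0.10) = 0.94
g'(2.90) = -3.31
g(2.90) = -4.43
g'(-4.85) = -1.98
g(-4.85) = -7.86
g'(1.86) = 3.62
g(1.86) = -7.43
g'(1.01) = -4.53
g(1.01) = -6.26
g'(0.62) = -2.89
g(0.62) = -4.75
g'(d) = (-4*sin(d)*cos(d) + 3*cos(d))*(7*sin(d) + 1)/(2*sin(d)^2 - 3*sin(d))^2 + 7*cos(d)/(2*sin(d)^2 - 3*sin(d)) = (-14*cos(d) - 4/tan(d) + 3*cos(d)/sin(d)^2)/(2*sin(d) - 3)^2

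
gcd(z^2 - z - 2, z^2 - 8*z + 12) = z - 2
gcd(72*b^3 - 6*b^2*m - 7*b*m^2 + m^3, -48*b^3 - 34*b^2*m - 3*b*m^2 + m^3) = 3*b + m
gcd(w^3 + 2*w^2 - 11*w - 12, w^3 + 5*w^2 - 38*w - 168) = w + 4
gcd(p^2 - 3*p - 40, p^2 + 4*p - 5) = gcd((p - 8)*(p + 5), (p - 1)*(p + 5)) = p + 5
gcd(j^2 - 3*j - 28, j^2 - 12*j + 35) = j - 7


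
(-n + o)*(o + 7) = -n*o - 7*n + o^2 + 7*o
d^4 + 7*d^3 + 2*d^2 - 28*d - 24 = (d - 2)*(d + 1)*(d + 2)*(d + 6)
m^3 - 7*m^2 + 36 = (m - 6)*(m - 3)*(m + 2)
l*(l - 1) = l^2 - l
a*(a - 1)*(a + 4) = a^3 + 3*a^2 - 4*a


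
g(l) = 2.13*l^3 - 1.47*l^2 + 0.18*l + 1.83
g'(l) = 6.39*l^2 - 2.94*l + 0.18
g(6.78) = 599.32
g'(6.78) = 273.98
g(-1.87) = -17.58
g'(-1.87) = 28.02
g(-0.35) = 1.50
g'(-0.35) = 1.99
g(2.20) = 17.79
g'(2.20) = 24.64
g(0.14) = 1.83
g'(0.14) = -0.11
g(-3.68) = -124.89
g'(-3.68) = 97.54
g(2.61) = 30.16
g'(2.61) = 36.04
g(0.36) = 1.80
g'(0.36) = -0.05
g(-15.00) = -7520.37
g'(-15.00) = 1482.03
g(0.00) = 1.83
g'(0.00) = 0.18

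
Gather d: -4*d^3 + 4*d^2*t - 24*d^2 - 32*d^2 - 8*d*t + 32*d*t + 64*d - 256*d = -4*d^3 + d^2*(4*t - 56) + d*(24*t - 192)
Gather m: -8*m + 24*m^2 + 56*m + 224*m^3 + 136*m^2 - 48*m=224*m^3 + 160*m^2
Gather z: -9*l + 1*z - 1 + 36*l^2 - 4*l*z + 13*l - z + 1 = 36*l^2 - 4*l*z + 4*l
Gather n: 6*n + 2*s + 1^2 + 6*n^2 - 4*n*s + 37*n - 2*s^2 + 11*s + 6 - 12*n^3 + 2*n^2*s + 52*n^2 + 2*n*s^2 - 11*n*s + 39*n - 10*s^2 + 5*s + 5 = -12*n^3 + n^2*(2*s + 58) + n*(2*s^2 - 15*s + 82) - 12*s^2 + 18*s + 12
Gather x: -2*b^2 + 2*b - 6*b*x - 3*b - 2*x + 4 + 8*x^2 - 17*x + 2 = -2*b^2 - b + 8*x^2 + x*(-6*b - 19) + 6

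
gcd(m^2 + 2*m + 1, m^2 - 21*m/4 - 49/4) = 1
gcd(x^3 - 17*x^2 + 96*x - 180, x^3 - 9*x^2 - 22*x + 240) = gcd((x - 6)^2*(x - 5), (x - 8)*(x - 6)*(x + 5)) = x - 6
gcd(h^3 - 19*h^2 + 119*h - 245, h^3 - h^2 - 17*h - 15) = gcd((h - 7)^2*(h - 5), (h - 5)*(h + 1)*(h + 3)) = h - 5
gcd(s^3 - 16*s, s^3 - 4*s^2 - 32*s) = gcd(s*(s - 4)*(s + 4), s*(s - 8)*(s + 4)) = s^2 + 4*s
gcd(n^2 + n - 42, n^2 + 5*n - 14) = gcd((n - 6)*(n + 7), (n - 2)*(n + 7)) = n + 7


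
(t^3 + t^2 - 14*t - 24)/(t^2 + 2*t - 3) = (t^2 - 2*t - 8)/(t - 1)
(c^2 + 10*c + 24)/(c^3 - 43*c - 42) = (c + 4)/(c^2 - 6*c - 7)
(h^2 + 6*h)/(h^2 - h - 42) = h/(h - 7)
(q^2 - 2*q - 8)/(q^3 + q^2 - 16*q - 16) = (q + 2)/(q^2 + 5*q + 4)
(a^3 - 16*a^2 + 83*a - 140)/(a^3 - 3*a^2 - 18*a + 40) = (a^2 - 11*a + 28)/(a^2 + 2*a - 8)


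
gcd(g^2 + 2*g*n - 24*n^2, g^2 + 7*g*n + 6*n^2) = g + 6*n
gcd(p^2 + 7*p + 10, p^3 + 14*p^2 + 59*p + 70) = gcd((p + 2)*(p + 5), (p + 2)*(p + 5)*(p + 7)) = p^2 + 7*p + 10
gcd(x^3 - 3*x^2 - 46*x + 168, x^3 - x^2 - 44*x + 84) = x^2 + x - 42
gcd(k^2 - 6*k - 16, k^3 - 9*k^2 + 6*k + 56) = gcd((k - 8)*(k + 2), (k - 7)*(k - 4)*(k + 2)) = k + 2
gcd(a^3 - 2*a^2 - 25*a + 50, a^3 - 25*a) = a^2 - 25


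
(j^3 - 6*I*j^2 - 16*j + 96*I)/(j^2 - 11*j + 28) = (j^2 + j*(4 - 6*I) - 24*I)/(j - 7)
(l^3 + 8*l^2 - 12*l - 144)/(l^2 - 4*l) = l + 12 + 36/l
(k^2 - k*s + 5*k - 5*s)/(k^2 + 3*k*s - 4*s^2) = (k + 5)/(k + 4*s)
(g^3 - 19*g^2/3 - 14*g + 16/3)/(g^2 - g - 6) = (3*g^2 - 25*g + 8)/(3*(g - 3))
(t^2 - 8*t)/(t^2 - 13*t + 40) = t/(t - 5)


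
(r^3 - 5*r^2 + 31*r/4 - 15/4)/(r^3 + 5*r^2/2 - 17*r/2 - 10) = (2*r^2 - 5*r + 3)/(2*(r^2 + 5*r + 4))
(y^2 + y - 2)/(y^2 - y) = (y + 2)/y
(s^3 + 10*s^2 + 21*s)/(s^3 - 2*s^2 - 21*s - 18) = s*(s + 7)/(s^2 - 5*s - 6)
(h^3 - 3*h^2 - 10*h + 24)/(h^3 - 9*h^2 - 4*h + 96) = (h - 2)/(h - 8)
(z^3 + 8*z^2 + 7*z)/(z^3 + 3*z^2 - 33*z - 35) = z/(z - 5)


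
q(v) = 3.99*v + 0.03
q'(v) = 3.99000000000000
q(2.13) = 8.53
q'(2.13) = 3.99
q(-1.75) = -6.95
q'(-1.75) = 3.99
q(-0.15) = -0.57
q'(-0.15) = 3.99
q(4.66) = 18.62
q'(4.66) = 3.99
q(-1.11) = -4.40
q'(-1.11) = 3.99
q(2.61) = 10.44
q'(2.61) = 3.99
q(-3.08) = -12.26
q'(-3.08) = 3.99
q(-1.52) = -6.03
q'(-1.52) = 3.99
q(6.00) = 23.97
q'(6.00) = 3.99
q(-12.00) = -47.85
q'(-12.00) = 3.99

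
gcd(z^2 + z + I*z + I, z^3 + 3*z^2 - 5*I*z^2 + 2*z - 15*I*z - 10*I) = z + 1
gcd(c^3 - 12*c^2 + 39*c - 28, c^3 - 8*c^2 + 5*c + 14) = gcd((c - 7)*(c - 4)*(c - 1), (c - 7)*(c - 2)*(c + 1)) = c - 7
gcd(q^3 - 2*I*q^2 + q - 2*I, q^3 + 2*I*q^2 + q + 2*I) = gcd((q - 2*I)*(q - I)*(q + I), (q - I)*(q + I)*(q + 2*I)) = q^2 + 1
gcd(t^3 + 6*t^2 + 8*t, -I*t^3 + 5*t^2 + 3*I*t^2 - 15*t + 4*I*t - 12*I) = 1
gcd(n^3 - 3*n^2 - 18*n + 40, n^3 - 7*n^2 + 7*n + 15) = n - 5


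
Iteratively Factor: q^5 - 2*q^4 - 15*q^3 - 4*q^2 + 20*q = (q - 1)*(q^4 - q^3 - 16*q^2 - 20*q) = (q - 5)*(q - 1)*(q^3 + 4*q^2 + 4*q) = q*(q - 5)*(q - 1)*(q^2 + 4*q + 4) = q*(q - 5)*(q - 1)*(q + 2)*(q + 2)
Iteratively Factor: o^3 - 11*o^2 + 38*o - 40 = (o - 2)*(o^2 - 9*o + 20) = (o - 5)*(o - 2)*(o - 4)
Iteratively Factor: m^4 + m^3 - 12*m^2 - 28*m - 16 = (m + 2)*(m^3 - m^2 - 10*m - 8) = (m + 1)*(m + 2)*(m^2 - 2*m - 8) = (m + 1)*(m + 2)^2*(m - 4)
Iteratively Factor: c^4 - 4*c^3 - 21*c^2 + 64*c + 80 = (c + 4)*(c^3 - 8*c^2 + 11*c + 20) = (c - 4)*(c + 4)*(c^2 - 4*c - 5) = (c - 4)*(c + 1)*(c + 4)*(c - 5)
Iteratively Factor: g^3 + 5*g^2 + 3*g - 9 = (g + 3)*(g^2 + 2*g - 3) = (g + 3)^2*(g - 1)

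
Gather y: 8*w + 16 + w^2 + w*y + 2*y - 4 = w^2 + 8*w + y*(w + 2) + 12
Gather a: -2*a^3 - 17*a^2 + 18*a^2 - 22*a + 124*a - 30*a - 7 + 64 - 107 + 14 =-2*a^3 + a^2 + 72*a - 36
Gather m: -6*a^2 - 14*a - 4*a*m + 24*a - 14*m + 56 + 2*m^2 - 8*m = -6*a^2 + 10*a + 2*m^2 + m*(-4*a - 22) + 56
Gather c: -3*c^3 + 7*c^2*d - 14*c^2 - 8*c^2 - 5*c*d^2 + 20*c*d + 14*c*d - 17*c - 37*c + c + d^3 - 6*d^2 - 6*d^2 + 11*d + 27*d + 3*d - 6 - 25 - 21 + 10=-3*c^3 + c^2*(7*d - 22) + c*(-5*d^2 + 34*d - 53) + d^3 - 12*d^2 + 41*d - 42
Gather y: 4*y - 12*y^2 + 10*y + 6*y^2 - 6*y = -6*y^2 + 8*y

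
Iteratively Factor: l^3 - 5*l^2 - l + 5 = (l - 5)*(l^2 - 1) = (l - 5)*(l - 1)*(l + 1)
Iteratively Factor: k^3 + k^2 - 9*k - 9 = (k + 1)*(k^2 - 9) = (k - 3)*(k + 1)*(k + 3)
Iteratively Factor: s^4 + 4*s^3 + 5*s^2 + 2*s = (s + 1)*(s^3 + 3*s^2 + 2*s) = s*(s + 1)*(s^2 + 3*s + 2) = s*(s + 1)^2*(s + 2)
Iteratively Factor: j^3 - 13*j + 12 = (j - 1)*(j^2 + j - 12) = (j - 3)*(j - 1)*(j + 4)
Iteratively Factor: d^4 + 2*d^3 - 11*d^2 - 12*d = (d + 4)*(d^3 - 2*d^2 - 3*d) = (d + 1)*(d + 4)*(d^2 - 3*d) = (d - 3)*(d + 1)*(d + 4)*(d)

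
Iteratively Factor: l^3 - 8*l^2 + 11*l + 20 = (l + 1)*(l^2 - 9*l + 20) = (l - 5)*(l + 1)*(l - 4)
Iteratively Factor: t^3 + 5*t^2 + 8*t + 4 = (t + 2)*(t^2 + 3*t + 2) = (t + 2)^2*(t + 1)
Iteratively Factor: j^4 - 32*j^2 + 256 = (j - 4)*(j^3 + 4*j^2 - 16*j - 64) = (j - 4)^2*(j^2 + 8*j + 16) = (j - 4)^2*(j + 4)*(j + 4)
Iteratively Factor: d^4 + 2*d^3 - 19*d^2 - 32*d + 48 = (d - 4)*(d^3 + 6*d^2 + 5*d - 12) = (d - 4)*(d - 1)*(d^2 + 7*d + 12) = (d - 4)*(d - 1)*(d + 3)*(d + 4)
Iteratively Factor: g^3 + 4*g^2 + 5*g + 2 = (g + 1)*(g^2 + 3*g + 2) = (g + 1)*(g + 2)*(g + 1)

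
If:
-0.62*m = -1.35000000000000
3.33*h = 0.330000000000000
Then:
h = 0.10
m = 2.18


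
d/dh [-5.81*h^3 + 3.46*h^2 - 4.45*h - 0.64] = -17.43*h^2 + 6.92*h - 4.45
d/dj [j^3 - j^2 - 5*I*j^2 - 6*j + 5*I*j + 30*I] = 3*j^2 - 2*j - 10*I*j - 6 + 5*I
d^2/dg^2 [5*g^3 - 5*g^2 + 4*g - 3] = 30*g - 10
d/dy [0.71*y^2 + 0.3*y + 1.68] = 1.42*y + 0.3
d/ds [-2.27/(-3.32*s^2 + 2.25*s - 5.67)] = (5.1075 - 15.0728*s)/(3.32*s^2 - 2.25*s + 5.67)^2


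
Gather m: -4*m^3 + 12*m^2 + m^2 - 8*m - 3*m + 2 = -4*m^3 + 13*m^2 - 11*m + 2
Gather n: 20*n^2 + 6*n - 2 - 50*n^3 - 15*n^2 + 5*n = -50*n^3 + 5*n^2 + 11*n - 2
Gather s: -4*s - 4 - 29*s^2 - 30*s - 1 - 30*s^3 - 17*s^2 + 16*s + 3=-30*s^3 - 46*s^2 - 18*s - 2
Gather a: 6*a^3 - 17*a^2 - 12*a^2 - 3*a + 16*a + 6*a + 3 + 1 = 6*a^3 - 29*a^2 + 19*a + 4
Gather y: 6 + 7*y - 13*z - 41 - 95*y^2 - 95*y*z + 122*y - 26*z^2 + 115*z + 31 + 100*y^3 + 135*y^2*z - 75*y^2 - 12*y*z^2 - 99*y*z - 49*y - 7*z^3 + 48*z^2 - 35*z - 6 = 100*y^3 + y^2*(135*z - 170) + y*(-12*z^2 - 194*z + 80) - 7*z^3 + 22*z^2 + 67*z - 10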